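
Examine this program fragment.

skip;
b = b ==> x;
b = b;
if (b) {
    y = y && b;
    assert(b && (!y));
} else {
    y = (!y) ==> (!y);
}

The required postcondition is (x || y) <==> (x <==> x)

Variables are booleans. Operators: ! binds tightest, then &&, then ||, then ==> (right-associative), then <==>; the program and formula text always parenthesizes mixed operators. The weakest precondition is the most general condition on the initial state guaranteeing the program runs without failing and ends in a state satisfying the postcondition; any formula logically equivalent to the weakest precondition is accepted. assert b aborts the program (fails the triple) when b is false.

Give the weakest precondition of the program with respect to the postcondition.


Working backward. After the program, the postcondition (x || y) <==> (x <==> x) must hold; in canonical form it is x || y.
Then branch requires b && (!(y && b)) && (x || (y && b)); else branch requires true.
Before the if: b ==> (b && (!(y && b)) && (x || (y && b)))
Before b := b: b ==> (b && (!(y && b)) && (x || (y && b)))
Before b := b ==> x: (b ==> x) ==> ((b ==> x) && (!(y && (b ==> x))) && (x || (y && (b ==> x))))
Before skip: (b ==> x) ==> ((b ==> x) && (!(y && (b ==> x))) && (x || (y && (b ==> x))))
Answer: WP = (b ==> x) ==> ((b ==> x) && (!(y && (b ==> x))) && (x || (y && (b ==> x))))


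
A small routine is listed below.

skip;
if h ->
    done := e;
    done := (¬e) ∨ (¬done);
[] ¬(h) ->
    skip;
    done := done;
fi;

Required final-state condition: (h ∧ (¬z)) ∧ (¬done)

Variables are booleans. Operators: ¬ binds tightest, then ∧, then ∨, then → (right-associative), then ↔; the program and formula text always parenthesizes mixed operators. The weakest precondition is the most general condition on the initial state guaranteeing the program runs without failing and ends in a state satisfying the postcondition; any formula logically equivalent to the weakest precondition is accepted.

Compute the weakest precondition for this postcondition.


Working backward. After the program, the postcondition (h ∧ (¬z)) ∧ (¬done) must hold; in canonical form it is h ∧ (¬z) ∧ (¬done).
Then branch requires h ∧ (¬z) ∧ e; else branch requires h ∧ (¬z) ∧ (¬done).
Before the if: (h → (h ∧ (¬z) ∧ e)) ∧ ((¬h) → (h ∧ (¬z) ∧ (¬done)))
Before skip: (h → (h ∧ (¬z) ∧ e)) ∧ ((¬h) → (h ∧ (¬z) ∧ (¬done)))
Answer: WP = (h → (h ∧ (¬z) ∧ e)) ∧ ((¬h) → (h ∧ (¬z) ∧ (¬done)))


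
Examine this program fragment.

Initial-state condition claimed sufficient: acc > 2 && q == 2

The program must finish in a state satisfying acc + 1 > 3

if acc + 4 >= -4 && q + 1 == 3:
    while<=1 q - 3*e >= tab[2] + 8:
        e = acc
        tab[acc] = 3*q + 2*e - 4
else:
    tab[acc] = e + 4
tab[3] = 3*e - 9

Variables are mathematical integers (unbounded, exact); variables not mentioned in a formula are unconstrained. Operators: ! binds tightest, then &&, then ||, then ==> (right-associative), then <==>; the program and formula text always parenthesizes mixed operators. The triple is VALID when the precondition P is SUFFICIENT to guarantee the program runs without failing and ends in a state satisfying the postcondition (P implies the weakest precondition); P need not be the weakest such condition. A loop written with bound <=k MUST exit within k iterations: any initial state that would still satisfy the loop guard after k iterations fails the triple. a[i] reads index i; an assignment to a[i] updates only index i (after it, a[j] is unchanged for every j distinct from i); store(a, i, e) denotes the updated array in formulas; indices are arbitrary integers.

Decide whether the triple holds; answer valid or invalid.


Working backward. After the program, the postcondition acc + 1 > 3 must hold; in canonical form it is acc > 2.
Before tab[3] := 3*e - 9: acc > 2
Then branch requires (q >= tab[2] + 3*e + 8 ==> ((!(q >= store(tab, acc, 2*acc + 3*q - 4)[2] + 3*acc + 8)) && acc > 2)) && ((!(q >= tab[2] + 3*e + 8)) ==> acc > 2); else branch requires acc > 2.
Before the if: ((acc >= -8 && q == 2) ==> ((q >= tab[2] + 3*e + 8 ==> ((!(q >= store(tab, acc, 2*acc + 3*q - 4)[2] + 3*acc + 8)) && acc > 2)) && ((!(q >= tab[2] + 3*e + 8)) ==> acc > 2))) && ((!(acc >= -8 && q == 2)) ==> acc > 2)
The weakest precondition is ((acc >= -8 && q == 2) ==> ((q >= tab[2] + 3*e + 8 ==> ((!(q >= store(tab, acc, 2*acc + 3*q - 4)[2] + 3*acc + 8)) && acc > 2)) && ((!(q >= tab[2] + 3*e + 8)) ==> acc > 2))) && ((!(acc >= -8 && q == 2)) ==> acc > 2).
Check whether acc > 2 && q == 2 implies it.
Countermodel: at the initial state acc = 3, e = 3, q = 2, tab = {[2] = -15, [3] = 4, elsewhere 4}, the precondition holds but the weakest precondition fails.
Answer: invalid


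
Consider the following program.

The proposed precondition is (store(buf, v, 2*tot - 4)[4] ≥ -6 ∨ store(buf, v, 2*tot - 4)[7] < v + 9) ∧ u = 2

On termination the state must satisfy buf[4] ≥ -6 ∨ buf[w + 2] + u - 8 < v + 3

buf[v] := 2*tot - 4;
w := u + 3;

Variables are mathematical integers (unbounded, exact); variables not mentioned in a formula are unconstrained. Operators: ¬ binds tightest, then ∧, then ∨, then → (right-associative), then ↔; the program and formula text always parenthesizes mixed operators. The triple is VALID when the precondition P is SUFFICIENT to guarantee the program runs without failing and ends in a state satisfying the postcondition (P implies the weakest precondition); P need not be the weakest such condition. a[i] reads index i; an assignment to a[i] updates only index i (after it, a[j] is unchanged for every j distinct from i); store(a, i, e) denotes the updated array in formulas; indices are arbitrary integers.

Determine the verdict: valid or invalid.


Working backward. After the program, the postcondition buf[4] ≥ -6 ∨ buf[w + 2] + u - 8 < v + 3 must hold; in canonical form it is buf[4] ≥ -6 ∨ buf[w + 2] + u < v + 11.
Before w := u + 3: buf[4] ≥ -6 ∨ buf[u + 5] + u < v + 11
Before buf[v] := 2*tot - 4: store(buf, v, 2*tot - 4)[4] ≥ -6 ∨ store(buf, v, 2*tot - 4)[u + 5] + u < v + 11
The weakest precondition is store(buf, v, 2*tot - 4)[4] ≥ -6 ∨ store(buf, v, 2*tot - 4)[u + 5] + u < v + 11.
Check whether (store(buf, v, 2*tot - 4)[4] ≥ -6 ∨ store(buf, v, 2*tot - 4)[7] < v + 9) ∧ u = 2 implies it.
Every state satisfying the precondition satisfies the weakest precondition: the implication holds.
Answer: valid


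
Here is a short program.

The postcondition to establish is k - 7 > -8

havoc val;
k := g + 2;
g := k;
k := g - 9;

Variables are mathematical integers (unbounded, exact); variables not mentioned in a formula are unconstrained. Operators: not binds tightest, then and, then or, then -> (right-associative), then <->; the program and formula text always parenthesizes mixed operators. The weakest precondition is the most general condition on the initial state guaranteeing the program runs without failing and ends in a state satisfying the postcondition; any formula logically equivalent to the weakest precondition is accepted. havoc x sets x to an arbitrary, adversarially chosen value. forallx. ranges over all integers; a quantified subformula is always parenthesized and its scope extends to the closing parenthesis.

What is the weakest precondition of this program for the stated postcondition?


Working backward. After the program, the postcondition k - 7 > -8 must hold; in canonical form it is k > -1.
Before k := g - 9: g > 8
Before g := k: k > 8
Before k := g + 2: g > 6
Before havoc val: g > 6
Answer: WP = g > 6


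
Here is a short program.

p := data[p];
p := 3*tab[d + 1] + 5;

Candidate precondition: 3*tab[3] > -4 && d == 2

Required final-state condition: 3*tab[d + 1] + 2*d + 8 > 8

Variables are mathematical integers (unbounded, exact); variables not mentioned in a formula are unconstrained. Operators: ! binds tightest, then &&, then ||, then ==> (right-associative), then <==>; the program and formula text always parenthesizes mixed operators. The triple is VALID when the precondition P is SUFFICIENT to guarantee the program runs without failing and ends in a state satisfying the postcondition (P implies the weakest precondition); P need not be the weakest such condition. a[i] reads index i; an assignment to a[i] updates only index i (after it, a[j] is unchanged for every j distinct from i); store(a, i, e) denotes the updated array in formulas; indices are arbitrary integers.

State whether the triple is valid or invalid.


Working backward. After the program, the postcondition 3*tab[d + 1] + 2*d + 8 > 8 must hold; in canonical form it is 3*tab[d + 1] + 2*d > 0.
Before p := 3*tab[d + 1] + 5: 3*tab[d + 1] + 2*d > 0
Before p := data[p]: 3*tab[d + 1] + 2*d > 0
The weakest precondition is 3*tab[d + 1] + 2*d > 0.
Check whether 3*tab[3] > -4 && d == 2 implies it.
Every state satisfying the precondition satisfies the weakest precondition: the implication holds.
Answer: valid


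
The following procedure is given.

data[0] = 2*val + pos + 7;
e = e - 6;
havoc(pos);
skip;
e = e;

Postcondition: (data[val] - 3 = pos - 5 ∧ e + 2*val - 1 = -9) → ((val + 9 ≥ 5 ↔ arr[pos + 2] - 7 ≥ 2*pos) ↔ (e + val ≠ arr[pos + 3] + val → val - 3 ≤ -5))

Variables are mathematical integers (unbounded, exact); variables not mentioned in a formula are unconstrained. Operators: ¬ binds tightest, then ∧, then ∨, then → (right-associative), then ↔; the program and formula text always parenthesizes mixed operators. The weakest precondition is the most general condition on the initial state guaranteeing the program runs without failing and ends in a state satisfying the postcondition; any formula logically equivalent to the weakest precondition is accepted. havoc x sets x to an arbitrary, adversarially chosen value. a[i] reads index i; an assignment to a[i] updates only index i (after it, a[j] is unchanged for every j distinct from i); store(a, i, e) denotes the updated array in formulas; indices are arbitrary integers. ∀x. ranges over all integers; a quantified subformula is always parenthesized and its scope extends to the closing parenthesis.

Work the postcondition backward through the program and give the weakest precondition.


Working backward. After the program, the postcondition (data[val] - 3 = pos - 5 ∧ e + 2*val - 1 = -9) → ((val + 9 ≥ 5 ↔ arr[pos + 2] - 7 ≥ 2*pos) ↔ (e + val ≠ arr[pos + 3] + val → val - 3 ≤ -5)) must hold; in canonical form it is (data[val] = pos - 2 ∧ e + 2*val = -8) → ((val ≥ -4 ↔ arr[pos + 2] ≥ 2*pos + 7) ↔ (e ≠ arr[pos + 3] → val ≤ -2)).
Before e := e: (data[val] = pos - 2 ∧ e + 2*val = -8) → ((val ≥ -4 ↔ arr[pos + 2] ≥ 2*pos + 7) ↔ (e ≠ arr[pos + 3] → val ≤ -2))
Before skip: (data[val] = pos - 2 ∧ e + 2*val = -8) → ((val ≥ -4 ↔ arr[pos + 2] ≥ 2*pos + 7) ↔ (e ≠ arr[pos + 3] → val ≤ -2))
Before havoc pos: ∀pos_1. ((data[val] = pos_1 - 2 ∧ e + 2*val = -8) → ((val ≥ -4 ↔ arr[pos_1 + 2] ≥ 2*pos_1 + 7) ↔ (e ≠ arr[pos_1 + 3] → val ≤ -2)))
Before e := e - 6: ∀pos_1. ((data[val] = pos_1 - 2 ∧ e + 2*val = -2) → ((val ≥ -4 ↔ arr[pos_1 + 2] ≥ 2*pos_1 + 7) ↔ (e ≠ arr[pos_1 + 3] + 6 → val ≤ -2)))
Before data[0] := 2*val + pos + 7: ∀pos_1. ((store(data, 0, pos + 2*val + 7)[val] = pos_1 - 2 ∧ e + 2*val = -2) → ((val ≥ -4 ↔ arr[pos_1 + 2] ≥ 2*pos_1 + 7) ↔ (e ≠ arr[pos_1 + 3] + 6 → val ≤ -2)))
Answer: WP = ∀pos_1. ((store(data, 0, pos + 2*val + 7)[val] = pos_1 - 2 ∧ e + 2*val = -2) → ((val ≥ -4 ↔ arr[pos_1 + 2] ≥ 2*pos_1 + 7) ↔ (e ≠ arr[pos_1 + 3] + 6 → val ≤ -2)))


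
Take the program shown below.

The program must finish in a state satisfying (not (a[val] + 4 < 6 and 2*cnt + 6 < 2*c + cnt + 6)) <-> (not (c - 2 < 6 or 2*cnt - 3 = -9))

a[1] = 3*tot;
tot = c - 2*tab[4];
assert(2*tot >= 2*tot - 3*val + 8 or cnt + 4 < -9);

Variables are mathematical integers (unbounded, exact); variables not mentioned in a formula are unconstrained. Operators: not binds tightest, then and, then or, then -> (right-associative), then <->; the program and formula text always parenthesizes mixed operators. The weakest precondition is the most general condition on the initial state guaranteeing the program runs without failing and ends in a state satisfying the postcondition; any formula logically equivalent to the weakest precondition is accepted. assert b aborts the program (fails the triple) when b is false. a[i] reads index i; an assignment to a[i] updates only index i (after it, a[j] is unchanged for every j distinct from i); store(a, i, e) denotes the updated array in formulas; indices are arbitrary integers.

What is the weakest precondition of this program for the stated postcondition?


Working backward. After the program, the postcondition (not (a[val] + 4 < 6 and 2*cnt + 6 < 2*c + cnt + 6)) <-> (not (c - 2 < 6 or 2*cnt - 3 = -9)) must hold; in canonical form it is (not (a[val] < 2 and cnt < 2*c)) <-> (not (c < 8 or 2*cnt = -6)).
Before assert 2*tot >= 2*tot - 3*val + 8 or cnt + 4 < -9: (3*val >= 8 or cnt < -13) and ((not (a[val] < 2 and cnt < 2*c)) <-> (not (c < 8 or 2*cnt = -6)))
Before tot := c - 2*tab[4]: (3*val >= 8 or cnt < -13) and ((not (a[val] < 2 and cnt < 2*c)) <-> (not (c < 8 or 2*cnt = -6)))
Before a[1] := 3*tot: (3*val >= 8 or cnt < -13) and ((not (store(a, 1, 3*tot)[val] < 2 and cnt < 2*c)) <-> (not (c < 8 or 2*cnt = -6)))
Answer: WP = (3*val >= 8 or cnt < -13) and ((not (store(a, 1, 3*tot)[val] < 2 and cnt < 2*c)) <-> (not (c < 8 or 2*cnt = -6)))


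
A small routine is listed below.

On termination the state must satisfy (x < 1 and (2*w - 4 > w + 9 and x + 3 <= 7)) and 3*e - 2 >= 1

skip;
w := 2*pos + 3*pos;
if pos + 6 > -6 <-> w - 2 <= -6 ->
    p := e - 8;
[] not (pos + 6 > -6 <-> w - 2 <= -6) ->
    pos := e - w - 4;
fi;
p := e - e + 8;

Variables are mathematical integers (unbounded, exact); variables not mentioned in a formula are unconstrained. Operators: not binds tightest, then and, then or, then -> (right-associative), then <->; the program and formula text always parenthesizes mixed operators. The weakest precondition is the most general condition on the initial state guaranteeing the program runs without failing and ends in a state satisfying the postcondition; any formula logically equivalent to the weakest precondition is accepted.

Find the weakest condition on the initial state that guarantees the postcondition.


Working backward. After the program, the postcondition (x < 1 and (2*w - 4 > w + 9 and x + 3 <= 7)) and 3*e - 2 >= 1 must hold; in canonical form it is x < 1 and w > 13 and x <= 4 and 3*e >= 3.
Before p := e - e + 8: x < 1 and w > 13 and x <= 4 and 3*e >= 3
Then branch requires x < 1 and w > 13 and x <= 4 and 3*e >= 3; else branch requires x < 1 and w > 13 and x <= 4 and 3*e >= 3.
Before the if: ((pos > -12 <-> w <= -4) -> (x < 1 and w > 13 and x <= 4 and 3*e >= 3)) and ((not (pos > -12 <-> w <= -4)) -> (x < 1 and w > 13 and x <= 4 and 3*e >= 3))
Before w := 2*pos + 3*pos: ((pos > -12 <-> 5*pos <= -4) -> (x < 1 and 5*pos > 13 and x <= 4 and 3*e >= 3)) and ((not (pos > -12 <-> 5*pos <= -4)) -> (x < 1 and 5*pos > 13 and x <= 4 and 3*e >= 3))
Before skip: ((pos > -12 <-> 5*pos <= -4) -> (x < 1 and 5*pos > 13 and x <= 4 and 3*e >= 3)) and ((not (pos > -12 <-> 5*pos <= -4)) -> (x < 1 and 5*pos > 13 and x <= 4 and 3*e >= 3))
Answer: WP = ((pos > -12 <-> 5*pos <= -4) -> (x < 1 and 5*pos > 13 and x <= 4 and 3*e >= 3)) and ((not (pos > -12 <-> 5*pos <= -4)) -> (x < 1 and 5*pos > 13 and x <= 4 and 3*e >= 3))


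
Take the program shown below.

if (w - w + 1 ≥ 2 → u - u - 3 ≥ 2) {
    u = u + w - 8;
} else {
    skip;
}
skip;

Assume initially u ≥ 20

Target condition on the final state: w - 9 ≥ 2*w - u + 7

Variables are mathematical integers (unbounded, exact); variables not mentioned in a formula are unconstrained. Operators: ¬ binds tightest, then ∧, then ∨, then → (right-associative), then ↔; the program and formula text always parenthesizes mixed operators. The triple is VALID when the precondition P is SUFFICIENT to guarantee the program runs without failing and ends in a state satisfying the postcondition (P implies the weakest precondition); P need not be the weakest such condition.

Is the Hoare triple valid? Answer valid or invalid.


Working backward. After the program, the postcondition w - 9 ≥ 2*w - u + 7 must hold; in canonical form it is u ≥ w + 16.
Before skip: u ≥ w + 16
Then branch requires u ≥ 24; else branch requires u ≥ w + 16.
Before the if: u ≥ 24
The weakest precondition is u ≥ 24.
Check whether u ≥ 20 implies it.
Countermodel: at the initial state u = 20, the precondition holds but the weakest precondition fails.
Answer: invalid


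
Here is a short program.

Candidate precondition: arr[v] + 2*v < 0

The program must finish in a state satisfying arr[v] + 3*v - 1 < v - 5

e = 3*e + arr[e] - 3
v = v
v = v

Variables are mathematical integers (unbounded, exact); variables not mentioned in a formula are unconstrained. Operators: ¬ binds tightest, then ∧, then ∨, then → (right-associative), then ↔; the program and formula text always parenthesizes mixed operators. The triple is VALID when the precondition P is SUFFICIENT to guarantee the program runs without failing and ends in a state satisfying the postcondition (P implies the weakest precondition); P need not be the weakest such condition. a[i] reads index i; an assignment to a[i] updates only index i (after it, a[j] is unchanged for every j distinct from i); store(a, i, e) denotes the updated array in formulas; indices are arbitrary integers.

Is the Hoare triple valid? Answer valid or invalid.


Working backward. After the program, the postcondition arr[v] + 3*v - 1 < v - 5 must hold; in canonical form it is arr[v] + 2*v < -4.
Before v := v: arr[v] + 2*v < -4
Before v := v: arr[v] + 2*v < -4
Before e := 3*e + arr[e] - 3: arr[v] + 2*v < -4
The weakest precondition is arr[v] + 2*v < -4.
Check whether arr[v] + 2*v < 0 implies it.
Countermodel: at the initial state arr = {[0] = -1, elsewhere -1}, v = 0, the precondition holds but the weakest precondition fails.
Answer: invalid


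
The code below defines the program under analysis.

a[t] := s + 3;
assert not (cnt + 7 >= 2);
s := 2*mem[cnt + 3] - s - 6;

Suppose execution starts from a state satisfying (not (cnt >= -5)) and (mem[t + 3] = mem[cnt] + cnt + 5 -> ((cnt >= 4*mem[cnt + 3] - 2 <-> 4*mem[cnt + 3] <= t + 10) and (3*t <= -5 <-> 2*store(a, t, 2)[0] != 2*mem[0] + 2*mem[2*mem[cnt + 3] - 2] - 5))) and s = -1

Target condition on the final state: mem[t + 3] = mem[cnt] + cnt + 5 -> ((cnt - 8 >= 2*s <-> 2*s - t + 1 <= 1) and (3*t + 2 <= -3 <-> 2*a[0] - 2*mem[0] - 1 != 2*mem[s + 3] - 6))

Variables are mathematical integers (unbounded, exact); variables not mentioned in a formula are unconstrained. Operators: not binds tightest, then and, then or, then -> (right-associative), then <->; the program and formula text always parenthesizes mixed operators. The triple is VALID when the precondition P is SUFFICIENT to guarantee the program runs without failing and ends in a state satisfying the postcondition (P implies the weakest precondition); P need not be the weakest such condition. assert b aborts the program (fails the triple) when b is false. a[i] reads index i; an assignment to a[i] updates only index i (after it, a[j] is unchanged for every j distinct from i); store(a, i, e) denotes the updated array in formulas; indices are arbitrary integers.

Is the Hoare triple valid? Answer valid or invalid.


Working backward. After the program, the postcondition mem[t + 3] = mem[cnt] + cnt + 5 -> ((cnt - 8 >= 2*s <-> 2*s - t + 1 <= 1) and (3*t + 2 <= -3 <-> 2*a[0] - 2*mem[0] - 1 != 2*mem[s + 3] - 6)) must hold; in canonical form it is mem[t + 3] = mem[cnt] + cnt + 5 -> ((cnt >= 2*s + 8 <-> 2*s <= t) and (3*t <= -5 <-> 2*a[0] != 2*mem[s + 3] + 2*mem[0] - 5)).
Before s := 2*mem[cnt + 3] - s - 6: mem[t + 3] = mem[cnt] + cnt + 5 -> ((cnt + 2*s >= 4*mem[cnt + 3] - 4 <-> 4*mem[cnt + 3] <= 2*s + t + 12) and (3*t <= -5 <-> 2*a[0] != 2*mem[0] + 2*mem[2*mem[cnt + 3] - s - 3] - 5))
Before assert not (cnt + 7 >= 2): (not (cnt >= -5)) and (mem[t + 3] = mem[cnt] + cnt + 5 -> ((cnt + 2*s >= 4*mem[cnt + 3] - 4 <-> 4*mem[cnt + 3] <= 2*s + t + 12) and (3*t <= -5 <-> 2*a[0] != 2*mem[0] + 2*mem[2*mem[cnt + 3] - s - 3] - 5)))
Before a[t] := s + 3: (not (cnt >= -5)) and (mem[t + 3] = mem[cnt] + cnt + 5 -> ((cnt + 2*s >= 4*mem[cnt + 3] - 4 <-> 4*mem[cnt + 3] <= 2*s + t + 12) and (3*t <= -5 <-> 2*store(a, t, s + 3)[0] != 2*mem[0] + 2*mem[2*mem[cnt + 3] - s - 3] - 5)))
The weakest precondition is (not (cnt >= -5)) and (mem[t + 3] = mem[cnt] + cnt + 5 -> ((cnt + 2*s >= 4*mem[cnt + 3] - 4 <-> 4*mem[cnt + 3] <= 2*s + t + 12) and (3*t <= -5 <-> 2*store(a, t, s + 3)[0] != 2*mem[0] + 2*mem[2*mem[cnt + 3] - s - 3] - 5))).
Check whether (not (cnt >= -5)) and (mem[t + 3] = mem[cnt] + cnt + 5 -> ((cnt >= 4*mem[cnt + 3] - 2 <-> 4*mem[cnt + 3] <= t + 10) and (3*t <= -5 <-> 2*store(a, t, 2)[0] != 2*mem[0] + 2*mem[2*mem[cnt + 3] - 2] - 5))) and s = -1 implies it.
Every state satisfying the precondition satisfies the weakest precondition: the implication holds.
Answer: valid


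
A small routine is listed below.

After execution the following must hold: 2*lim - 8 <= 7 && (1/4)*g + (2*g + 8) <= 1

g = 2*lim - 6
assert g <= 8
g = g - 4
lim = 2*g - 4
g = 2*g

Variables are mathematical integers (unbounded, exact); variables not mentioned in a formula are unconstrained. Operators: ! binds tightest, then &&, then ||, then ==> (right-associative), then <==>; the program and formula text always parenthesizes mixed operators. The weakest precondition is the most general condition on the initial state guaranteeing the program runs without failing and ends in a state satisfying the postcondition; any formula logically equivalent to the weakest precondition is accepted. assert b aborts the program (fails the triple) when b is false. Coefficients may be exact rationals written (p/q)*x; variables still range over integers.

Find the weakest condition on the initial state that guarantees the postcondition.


Working backward. After the program, the postcondition 2*lim - 8 <= 7 && (1/4)*g + (2*g + 8) <= 1 must hold; in canonical form it is 2*lim <= 15 && (9/4)*g <= -7.
Before g := 2*g: 2*lim <= 15 && (9/2)*g <= -7
Before lim := 2*g - 4: 4*g <= 23 && (9/2)*g <= -7
Before g := g - 4: 4*g <= 39 && (9/2)*g <= 11
Before assert g <= 8: g <= 8 && 4*g <= 39 && (9/2)*g <= 11
Before g := 2*lim - 6: 2*lim <= 14 && 8*lim <= 63 && 9*lim <= 38
Answer: WP = 2*lim <= 14 && 8*lim <= 63 && 9*lim <= 38


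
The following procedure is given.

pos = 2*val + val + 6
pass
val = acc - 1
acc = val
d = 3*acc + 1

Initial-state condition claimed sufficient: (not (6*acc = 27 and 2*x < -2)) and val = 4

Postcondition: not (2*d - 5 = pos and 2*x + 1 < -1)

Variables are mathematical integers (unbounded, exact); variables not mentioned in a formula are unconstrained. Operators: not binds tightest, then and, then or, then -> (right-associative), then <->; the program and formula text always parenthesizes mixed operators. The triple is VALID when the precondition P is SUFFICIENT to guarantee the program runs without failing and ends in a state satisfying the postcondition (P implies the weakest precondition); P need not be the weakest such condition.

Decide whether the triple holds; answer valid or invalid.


Working backward. After the program, the postcondition not (2*d - 5 = pos and 2*x + 1 < -1) must hold; in canonical form it is not (2*d = pos + 5 and 2*x < -2).
Before d := 3*acc + 1: not (6*acc = pos + 3 and 2*x < -2)
Before acc := val: not (6*val = pos + 3 and 2*x < -2)
Before val := acc - 1: not (6*acc = pos + 9 and 2*x < -2)
Before skip: not (6*acc = pos + 9 and 2*x < -2)
Before pos := 2*val + val + 6: not (6*acc = 3*val + 15 and 2*x < -2)
The weakest precondition is not (6*acc = 3*val + 15 and 2*x < -2).
Check whether (not (6*acc = 27 and 2*x < -2)) and val = 4 implies it.
Every state satisfying the precondition satisfies the weakest precondition: the implication holds.
Answer: valid


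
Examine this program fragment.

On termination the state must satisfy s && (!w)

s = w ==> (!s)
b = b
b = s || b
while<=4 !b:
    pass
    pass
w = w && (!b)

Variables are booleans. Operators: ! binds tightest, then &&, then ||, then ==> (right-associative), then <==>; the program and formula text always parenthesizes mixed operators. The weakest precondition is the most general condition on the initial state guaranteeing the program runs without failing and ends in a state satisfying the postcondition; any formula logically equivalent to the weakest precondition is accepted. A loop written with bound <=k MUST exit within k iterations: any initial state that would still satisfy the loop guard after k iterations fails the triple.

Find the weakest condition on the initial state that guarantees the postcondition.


Working backward. After the program, s && (!w) must hold.
Before w := w && (!b): s && (!(w && (!b)))
Before the loop (bound <=4), unroll the exhaustion recursion (WP_0 = exit-now case; WP_j = one more guarded iteration, up to j = 4):
  WP_0: b && s && (!(w && (!b)))
  WP_1: ((!b) ==> (b && s && (!(w && (!b))))) && (b ==> (s && (!(w && (!b)))))
  WP_2: ((!b) ==> (((!b) ==> (b && s && (!(w && (!b))))) && (b ==> (s && (!(w && (!b))))))) && (b ==> (s && (!(w && (!b)))))
  WP_3: ((!b) ==> (((!b) ==> (((!b) ==> (b && s && (!(w && (!b))))) && (b ==> (s && (!(w && (!b))))))) && (b ==> (s && (!(w && (!b))))))) && (b ==> (s && (!(w && (!b)))))
  WP_4: ((!b) ==> (((!b) ==> (((!b) ==> (((!b) ==> (b && s && (!(w && (!b))))) && (b ==> (s && (!(w && (!b))))))) && (b ==> (s && (!(w && (!b))))))) && (b ==> (s && (!(w && (!b))))))) && (b ==> (s && (!(w && (!b)))))
So before the loop: ((!b) ==> (((!b) ==> (((!b) ==> (((!b) ==> (b && s && (!(w && (!b))))) && (b ==> (s && (!(w && (!b))))))) && (b ==> (s && (!(w && (!b))))))) && (b ==> (s && (!(w && (!b))))))) && (b ==> (s && (!(w && (!b)))))
Before b := s || b: ((!(s || b)) ==> (((!(s || b)) ==> (((!(s || b)) ==> (((!(s || b)) ==> ((s || b) && s && (!(w && (!(s || b)))))) && ((s || b) ==> (s && (!(w && (!(s || b)))))))) && ((s || b) ==> (s && (!(w && (!(s || b)))))))) && ((s || b) ==> (s && (!(w && (!(s || b)))))))) && ((s || b) ==> (s && (!(w && (!(s || b))))))
Before b := b: ((!(s || b)) ==> (((!(s || b)) ==> (((!(s || b)) ==> (((!(s || b)) ==> ((s || b) && s && (!(w && (!(s || b)))))) && ((s || b) ==> (s && (!(w && (!(s || b)))))))) && ((s || b) ==> (s && (!(w && (!(s || b)))))))) && ((s || b) ==> (s && (!(w && (!(s || b)))))))) && ((s || b) ==> (s && (!(w && (!(s || b))))))
Before s := w ==> (!s): ((!((w ==> (!s)) || b)) ==> (((!((w ==> (!s)) || b)) ==> (((!((w ==> (!s)) || b)) ==> (((!((w ==> (!s)) || b)) ==> (((w ==> (!s)) || b) && (w ==> (!s)) && (!(w && (!((w ==> (!s)) || b)))))) && (((w ==> (!s)) || b) ==> ((w ==> (!s)) && (!(w && (!((w ==> (!s)) || b)))))))) && (((w ==> (!s)) || b) ==> ((w ==> (!s)) && (!(w && (!((w ==> (!s)) || b)))))))) && (((w ==> (!s)) || b) ==> ((w ==> (!s)) && (!(w && (!((w ==> (!s)) || b)))))))) && (((w ==> (!s)) || b) ==> ((w ==> (!s)) && (!(w && (!((w ==> (!s)) || b))))))
Answer: WP = ((!((w ==> (!s)) || b)) ==> (((!((w ==> (!s)) || b)) ==> (((!((w ==> (!s)) || b)) ==> (((!((w ==> (!s)) || b)) ==> (((w ==> (!s)) || b) && (w ==> (!s)) && (!(w && (!((w ==> (!s)) || b)))))) && (((w ==> (!s)) || b) ==> ((w ==> (!s)) && (!(w && (!((w ==> (!s)) || b)))))))) && (((w ==> (!s)) || b) ==> ((w ==> (!s)) && (!(w && (!((w ==> (!s)) || b)))))))) && (((w ==> (!s)) || b) ==> ((w ==> (!s)) && (!(w && (!((w ==> (!s)) || b)))))))) && (((w ==> (!s)) || b) ==> ((w ==> (!s)) && (!(w && (!((w ==> (!s)) || b))))))


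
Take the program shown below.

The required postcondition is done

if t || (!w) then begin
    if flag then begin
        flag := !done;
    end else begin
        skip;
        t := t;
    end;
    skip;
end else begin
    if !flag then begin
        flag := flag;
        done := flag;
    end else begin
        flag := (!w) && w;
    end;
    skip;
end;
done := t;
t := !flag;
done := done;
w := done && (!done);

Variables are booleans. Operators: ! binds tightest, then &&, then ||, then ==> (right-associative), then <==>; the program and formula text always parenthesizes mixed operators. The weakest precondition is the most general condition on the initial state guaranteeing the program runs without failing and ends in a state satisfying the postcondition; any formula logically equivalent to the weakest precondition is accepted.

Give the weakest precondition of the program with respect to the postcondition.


Working backward. After the program, done must hold.
Before w := done && (!done): done
Before done := done: done
Before t := !flag: done
Before done := t: t
Then branch requires (flag ==> t) && ((!flag) ==> t); else branch requires ((!flag) ==> t) && (flag ==> t).
Before the if: ((t || (!w)) ==> ((flag ==> t) && ((!flag) ==> t))) && ((!(t || (!w))) ==> (((!flag) ==> t) && (flag ==> t)))
Answer: WP = ((t || (!w)) ==> ((flag ==> t) && ((!flag) ==> t))) && ((!(t || (!w))) ==> (((!flag) ==> t) && (flag ==> t)))


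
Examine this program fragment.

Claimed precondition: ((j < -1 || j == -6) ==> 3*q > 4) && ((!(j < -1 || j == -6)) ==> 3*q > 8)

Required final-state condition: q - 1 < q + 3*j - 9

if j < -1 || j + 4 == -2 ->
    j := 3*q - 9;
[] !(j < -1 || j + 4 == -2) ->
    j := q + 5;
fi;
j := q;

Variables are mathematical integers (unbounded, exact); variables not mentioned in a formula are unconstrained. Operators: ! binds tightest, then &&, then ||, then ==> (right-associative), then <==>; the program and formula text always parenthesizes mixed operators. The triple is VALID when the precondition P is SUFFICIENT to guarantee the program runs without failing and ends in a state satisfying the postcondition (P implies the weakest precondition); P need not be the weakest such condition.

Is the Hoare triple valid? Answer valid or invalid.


Working backward. After the program, the postcondition q - 1 < q + 3*j - 9 must hold; in canonical form it is 3*j > 8.
Before j := q: 3*q > 8
Then branch requires 3*q > 8; else branch requires 3*q > 8.
Before the if: ((j < -1 || j == -6) ==> 3*q > 8) && ((!(j < -1 || j == -6)) ==> 3*q > 8)
The weakest precondition is ((j < -1 || j == -6) ==> 3*q > 8) && ((!(j < -1 || j == -6)) ==> 3*q > 8).
Check whether ((j < -1 || j == -6) ==> 3*q > 4) && ((!(j < -1 || j == -6)) ==> 3*q > 8) implies it.
Countermodel: at the initial state j = -2, q = 2, the precondition holds but the weakest precondition fails.
Answer: invalid


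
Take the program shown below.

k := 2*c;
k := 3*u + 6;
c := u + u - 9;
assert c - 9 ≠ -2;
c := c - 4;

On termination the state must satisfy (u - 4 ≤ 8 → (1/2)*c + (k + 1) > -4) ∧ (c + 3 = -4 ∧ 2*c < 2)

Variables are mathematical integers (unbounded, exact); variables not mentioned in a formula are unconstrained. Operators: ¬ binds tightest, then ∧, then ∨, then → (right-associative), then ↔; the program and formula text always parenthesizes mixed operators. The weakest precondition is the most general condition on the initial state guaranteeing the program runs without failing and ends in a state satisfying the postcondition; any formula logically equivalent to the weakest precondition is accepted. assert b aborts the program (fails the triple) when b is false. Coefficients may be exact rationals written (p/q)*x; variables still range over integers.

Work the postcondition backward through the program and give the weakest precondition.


Working backward. After the program, the postcondition (u - 4 ≤ 8 → (1/2)*c + (k + 1) > -4) ∧ (c + 3 = -4 ∧ 2*c < 2) must hold; in canonical form it is (u ≤ 12 → (1/2)*c + k > -5) ∧ c = -7 ∧ 2*c < 2.
Before c := c - 4: (u ≤ 12 → (1/2)*c + k > -3) ∧ c = -3 ∧ 2*c < 10
Before assert c - 9 ≠ -2: c ≠ 7 ∧ (u ≤ 12 → (1/2)*c + k > -3) ∧ c = -3 ∧ 2*c < 10
Before c := u + u - 9: 2*u ≠ 16 ∧ (u ≤ 12 → k + u > 3/2) ∧ 2*u = 6 ∧ 4*u < 28
Before k := 3*u + 6: 2*u ≠ 16 ∧ (u ≤ 12 → 4*u > -9/2) ∧ 2*u = 6 ∧ 4*u < 28
Before k := 2*c: 2*u ≠ 16 ∧ (u ≤ 12 → 4*u > -9/2) ∧ 2*u = 6 ∧ 4*u < 28
Answer: WP = 2*u ≠ 16 ∧ (u ≤ 12 → 4*u > -9/2) ∧ 2*u = 6 ∧ 4*u < 28


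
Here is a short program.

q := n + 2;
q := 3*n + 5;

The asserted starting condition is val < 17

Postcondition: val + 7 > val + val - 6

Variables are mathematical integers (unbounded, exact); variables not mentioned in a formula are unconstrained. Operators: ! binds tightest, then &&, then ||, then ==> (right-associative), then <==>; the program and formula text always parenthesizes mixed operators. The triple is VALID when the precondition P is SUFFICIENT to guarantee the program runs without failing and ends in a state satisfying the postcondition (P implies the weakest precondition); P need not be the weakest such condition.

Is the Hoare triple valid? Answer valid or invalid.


Working backward. After the program, the postcondition val + 7 > val + val - 6 must hold; in canonical form it is val < 13.
Before q := 3*n + 5: val < 13
Before q := n + 2: val < 13
The weakest precondition is val < 13.
Check whether val < 17 implies it.
Countermodel: at the initial state val = 13, the precondition holds but the weakest precondition fails.
Answer: invalid


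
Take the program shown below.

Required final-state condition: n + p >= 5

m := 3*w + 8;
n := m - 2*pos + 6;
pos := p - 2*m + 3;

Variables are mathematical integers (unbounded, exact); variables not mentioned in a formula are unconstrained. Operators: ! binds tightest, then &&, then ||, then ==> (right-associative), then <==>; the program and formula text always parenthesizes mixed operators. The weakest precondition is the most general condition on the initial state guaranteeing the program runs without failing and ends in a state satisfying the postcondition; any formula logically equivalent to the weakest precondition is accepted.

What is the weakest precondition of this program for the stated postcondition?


Working backward. After the program, n + p >= 5 must hold.
Before pos := p - 2*m + 3: n + p >= 5
Before n := m - 2*pos + 6: m + p >= 2*pos - 1
Before m := 3*w + 8: p + 3*w >= 2*pos - 9
Answer: WP = p + 3*w >= 2*pos - 9


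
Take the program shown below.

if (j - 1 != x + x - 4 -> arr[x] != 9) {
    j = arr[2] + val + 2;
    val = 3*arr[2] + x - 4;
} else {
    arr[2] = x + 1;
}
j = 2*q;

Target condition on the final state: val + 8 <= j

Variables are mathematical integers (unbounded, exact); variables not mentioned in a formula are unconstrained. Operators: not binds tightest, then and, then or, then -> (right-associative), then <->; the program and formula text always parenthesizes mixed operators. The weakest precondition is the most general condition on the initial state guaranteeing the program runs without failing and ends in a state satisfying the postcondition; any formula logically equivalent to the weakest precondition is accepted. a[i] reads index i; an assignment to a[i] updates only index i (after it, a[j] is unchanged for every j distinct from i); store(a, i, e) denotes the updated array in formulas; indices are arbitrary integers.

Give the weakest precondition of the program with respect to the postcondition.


Working backward. After the program, the postcondition val + 8 <= j must hold; in canonical form it is val <= j - 8.
Before j := 2*q: val <= 2*q - 8
Then branch requires 3*arr[2] + x <= 2*q - 4; else branch requires val <= 2*q - 8.
Before the if: ((j != 2*x - 3 -> arr[x] != 9) -> 3*arr[2] + x <= 2*q - 4) and ((not (j != 2*x - 3 -> arr[x] != 9)) -> val <= 2*q - 8)
Answer: WP = ((j != 2*x - 3 -> arr[x] != 9) -> 3*arr[2] + x <= 2*q - 4) and ((not (j != 2*x - 3 -> arr[x] != 9)) -> val <= 2*q - 8)


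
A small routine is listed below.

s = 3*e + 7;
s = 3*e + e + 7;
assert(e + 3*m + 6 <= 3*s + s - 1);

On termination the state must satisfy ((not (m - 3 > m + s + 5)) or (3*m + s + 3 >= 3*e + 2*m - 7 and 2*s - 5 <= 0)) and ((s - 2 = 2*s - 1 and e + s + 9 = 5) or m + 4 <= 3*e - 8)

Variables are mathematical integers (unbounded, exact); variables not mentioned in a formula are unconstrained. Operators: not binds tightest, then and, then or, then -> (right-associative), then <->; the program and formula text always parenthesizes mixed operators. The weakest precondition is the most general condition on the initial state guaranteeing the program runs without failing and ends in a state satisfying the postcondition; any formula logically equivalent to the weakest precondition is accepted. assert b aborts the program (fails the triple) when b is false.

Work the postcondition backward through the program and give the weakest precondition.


Working backward. After the program, the postcondition ((not (m - 3 > m + s + 5)) or (3*m + s + 3 >= 3*e + 2*m - 7 and 2*s - 5 <= 0)) and ((s - 2 = 2*s - 1 and e + s + 9 = 5) or m + 4 <= 3*e - 8) must hold; in canonical form it is ((not (s < -8)) or (m + s >= 3*e - 10 and 2*s <= 5)) and ((s = -1 and e + s = -4) or m <= 3*e - 12).
Before assert e + 3*m + 6 <= 3*s + s - 1: e + 3*m <= 4*s - 7 and ((not (s < -8)) or (m + s >= 3*e - 10 and 2*s <= 5)) and ((s = -1 and e + s = -4) or m <= 3*e - 12)
Before s := 3*e + e + 7: 3*m <= 15*e + 21 and ((not (4*e < -15)) or (e + m >= -17 and 8*e <= -9)) and ((4*e = -8 and 5*e = -11) or m <= 3*e - 12)
Before s := 3*e + 7: 3*m <= 15*e + 21 and ((not (4*e < -15)) or (e + m >= -17 and 8*e <= -9)) and ((4*e = -8 and 5*e = -11) or m <= 3*e - 12)
Answer: WP = 3*m <= 15*e + 21 and ((not (4*e < -15)) or (e + m >= -17 and 8*e <= -9)) and ((4*e = -8 and 5*e = -11) or m <= 3*e - 12)


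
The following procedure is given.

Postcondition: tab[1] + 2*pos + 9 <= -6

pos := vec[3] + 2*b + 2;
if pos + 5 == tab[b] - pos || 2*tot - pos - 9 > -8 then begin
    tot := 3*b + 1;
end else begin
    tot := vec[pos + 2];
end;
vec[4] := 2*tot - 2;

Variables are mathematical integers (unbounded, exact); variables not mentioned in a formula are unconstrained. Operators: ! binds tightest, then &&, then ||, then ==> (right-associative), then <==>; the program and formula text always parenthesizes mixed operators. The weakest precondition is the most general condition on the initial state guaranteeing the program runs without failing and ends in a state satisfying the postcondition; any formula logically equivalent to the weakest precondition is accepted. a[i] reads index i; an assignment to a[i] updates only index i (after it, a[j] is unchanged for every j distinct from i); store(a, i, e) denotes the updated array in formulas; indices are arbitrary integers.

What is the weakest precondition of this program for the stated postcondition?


Working backward. After the program, the postcondition tab[1] + 2*pos + 9 <= -6 must hold; in canonical form it is tab[1] + 2*pos <= -15.
Before vec[4] := 2*tot - 2: tab[1] + 2*pos <= -15
Then branch requires tab[1] + 2*pos <= -15; else branch requires tab[1] + 2*pos <= -15.
Before the if: ((2*pos == tab[b] - 5 || 2*tot > pos + 1) ==> tab[1] + 2*pos <= -15) && ((!(2*pos == tab[b] - 5 || 2*tot > pos + 1)) ==> tab[1] + 2*pos <= -15)
Before pos := vec[3] + 2*b + 2: ((2*vec[3] + 4*b == tab[b] - 9 || 2*tot > vec[3] + 2*b + 3) ==> tab[1] + 2*vec[3] + 4*b <= -19) && ((!(2*vec[3] + 4*b == tab[b] - 9 || 2*tot > vec[3] + 2*b + 3)) ==> tab[1] + 2*vec[3] + 4*b <= -19)
Answer: WP = ((2*vec[3] + 4*b == tab[b] - 9 || 2*tot > vec[3] + 2*b + 3) ==> tab[1] + 2*vec[3] + 4*b <= -19) && ((!(2*vec[3] + 4*b == tab[b] - 9 || 2*tot > vec[3] + 2*b + 3)) ==> tab[1] + 2*vec[3] + 4*b <= -19)


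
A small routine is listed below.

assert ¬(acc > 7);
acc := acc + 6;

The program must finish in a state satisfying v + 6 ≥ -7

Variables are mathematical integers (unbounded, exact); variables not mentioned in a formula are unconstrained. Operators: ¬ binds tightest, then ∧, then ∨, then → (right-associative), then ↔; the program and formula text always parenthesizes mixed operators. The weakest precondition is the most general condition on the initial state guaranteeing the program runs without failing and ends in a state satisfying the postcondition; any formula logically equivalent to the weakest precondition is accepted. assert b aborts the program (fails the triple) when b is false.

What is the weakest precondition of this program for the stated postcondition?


Working backward. After the program, the postcondition v + 6 ≥ -7 must hold; in canonical form it is v ≥ -13.
Before acc := acc + 6: v ≥ -13
Before assert ¬(acc > 7): (¬(acc > 7)) ∧ v ≥ -13
Answer: WP = (¬(acc > 7)) ∧ v ≥ -13
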